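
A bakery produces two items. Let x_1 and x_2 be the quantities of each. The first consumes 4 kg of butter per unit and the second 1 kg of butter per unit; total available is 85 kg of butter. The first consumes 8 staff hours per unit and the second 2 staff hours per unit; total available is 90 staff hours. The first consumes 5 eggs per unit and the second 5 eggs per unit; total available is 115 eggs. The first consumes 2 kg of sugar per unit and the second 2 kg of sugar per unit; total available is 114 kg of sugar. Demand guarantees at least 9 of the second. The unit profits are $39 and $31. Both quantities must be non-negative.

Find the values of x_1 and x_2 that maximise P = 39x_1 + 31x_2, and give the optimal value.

At the optimal vertex, 8x_1 + 2x_2 = 90 and 5x_1 + 5x_2 = 115.
Solving simultaneously gives x_1 = 22/3, x_2 = 47/3.

x_1 = 22/3, x_2 = 47/3, maximum P = 2315/3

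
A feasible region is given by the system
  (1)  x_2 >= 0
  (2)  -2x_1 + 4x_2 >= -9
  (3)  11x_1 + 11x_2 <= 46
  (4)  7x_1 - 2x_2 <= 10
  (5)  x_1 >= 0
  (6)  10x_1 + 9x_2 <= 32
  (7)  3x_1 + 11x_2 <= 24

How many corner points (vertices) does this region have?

5

Of the 21 pairwise boundary intersections, those satisfying every inequality are:
  (10/7, 0)
  (0, 0)
  (154/83, 124/83)
  (0, 24/11)
  (136/83, 144/83)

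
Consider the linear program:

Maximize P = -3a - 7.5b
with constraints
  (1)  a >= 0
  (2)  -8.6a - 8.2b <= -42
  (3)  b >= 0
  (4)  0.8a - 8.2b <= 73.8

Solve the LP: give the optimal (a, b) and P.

Vertices and P = -3a - 7.5b:
  (0, 210/41) → P = -1575/41
  (210/43, 0) → P = -630/43
  (369/4, 0) → P = -1107/4
The feasible region is unbounded (it extends along (0, 1), (41, 4)), but P strictly decreases along every unbounded feasible direction, so there is no improving ray and the maximum is attained at a vertex.

a = 210/43, b = 0, maximum P = -630/43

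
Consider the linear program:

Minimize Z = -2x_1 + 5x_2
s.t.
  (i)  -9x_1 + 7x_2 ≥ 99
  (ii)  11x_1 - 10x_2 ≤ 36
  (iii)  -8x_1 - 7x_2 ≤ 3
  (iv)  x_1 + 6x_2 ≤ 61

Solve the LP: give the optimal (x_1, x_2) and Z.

Feasible corners and Z = -2x_1 + 5x_2:
  (-6, 45/7) → Z = 309/7
  (-167/61, 648/61) → Z = 3574/61
  (-445/41, 491/41) → Z = 3345/41

x_1 = -6, x_2 = 45/7, minimum Z = 309/7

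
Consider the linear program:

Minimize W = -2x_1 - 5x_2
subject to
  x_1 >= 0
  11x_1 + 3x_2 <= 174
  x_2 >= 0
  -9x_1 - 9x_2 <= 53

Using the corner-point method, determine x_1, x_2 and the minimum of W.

Vertices and W = -2x_1 - 5x_2:
  (0, 58) → W = -290
  (0, 0) → W = 0
  (174/11, 0) → W = -348/11

At the optimal vertex, x_1 = 0 and 11x_1 + 3x_2 = 174.
Solving simultaneously gives x_1 = 0, x_2 = 58.

x_1 = 0, x_2 = 58, minimum W = -290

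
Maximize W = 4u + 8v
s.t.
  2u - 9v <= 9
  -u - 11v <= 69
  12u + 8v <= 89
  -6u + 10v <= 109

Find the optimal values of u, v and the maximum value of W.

u = 3/28, v = 307/28, maximum W = 617/7

At the optimal vertex, 12u + 8v = 89 and -6u + 10v = 109.
Solving simultaneously gives u = 3/28, v = 307/28.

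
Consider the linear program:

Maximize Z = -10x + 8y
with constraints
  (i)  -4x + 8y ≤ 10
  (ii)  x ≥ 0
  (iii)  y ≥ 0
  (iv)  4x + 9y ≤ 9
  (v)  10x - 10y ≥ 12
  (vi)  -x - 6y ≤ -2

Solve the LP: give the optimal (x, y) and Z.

x = 46/35, y = 4/35, maximum Z = -428/35

Feasible corners and Z = -10x + 8y:
  (9/4, 0) → Z = -45/2
  (2, 0) → Z = -20
  (99/65, 21/65) → Z = -822/65
  (46/35, 4/35) → Z = -428/35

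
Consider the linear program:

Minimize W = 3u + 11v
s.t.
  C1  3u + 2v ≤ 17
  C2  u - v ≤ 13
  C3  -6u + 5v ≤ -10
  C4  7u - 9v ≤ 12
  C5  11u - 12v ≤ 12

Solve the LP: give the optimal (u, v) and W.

Vertices and W = 3u + 11v:
  (35/9, 8/3) → W = 41
  (114/29, 151/58) → W = 2345/58
  (60/17, 38/17) → W = 598/17

The optimum lies where -6u + 5v = -10 and 11u - 12v = 12.
Solving simultaneously gives u = 60/17, v = 38/17.

u = 60/17, v = 38/17, minimum W = 598/17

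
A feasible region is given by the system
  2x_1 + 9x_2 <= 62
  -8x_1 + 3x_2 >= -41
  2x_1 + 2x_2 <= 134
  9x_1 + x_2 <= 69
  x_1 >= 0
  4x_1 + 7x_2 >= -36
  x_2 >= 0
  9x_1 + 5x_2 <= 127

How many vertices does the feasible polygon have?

Of the 28 pairwise boundary intersections, those satisfying every inequality are:
  (559/79, 420/79)
  (0, 62/9)
  (248/35, 183/35)
  (41/8, 0)
  (0, 0)

5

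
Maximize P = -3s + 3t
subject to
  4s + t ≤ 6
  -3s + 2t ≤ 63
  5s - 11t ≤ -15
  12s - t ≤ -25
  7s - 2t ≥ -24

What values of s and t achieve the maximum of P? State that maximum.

s = -26/17, t = 113/17, maximum P = 417/17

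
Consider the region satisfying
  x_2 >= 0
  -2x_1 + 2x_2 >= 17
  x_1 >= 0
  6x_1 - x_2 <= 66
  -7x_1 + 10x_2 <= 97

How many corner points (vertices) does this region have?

Of the 10 pairwise boundary intersections, those satisfying every inequality are:
  (0, 17/2)
  (4, 25/2)
  (0, 97/10)

3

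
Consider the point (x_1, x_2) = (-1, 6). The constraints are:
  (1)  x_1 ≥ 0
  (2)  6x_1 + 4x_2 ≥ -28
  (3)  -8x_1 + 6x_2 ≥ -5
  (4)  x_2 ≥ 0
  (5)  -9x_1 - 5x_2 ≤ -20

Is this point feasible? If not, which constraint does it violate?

Constraint (1): x_1 = -1, which is not ≥ 0. All other constraints are satisfied.

not feasible — violates (1)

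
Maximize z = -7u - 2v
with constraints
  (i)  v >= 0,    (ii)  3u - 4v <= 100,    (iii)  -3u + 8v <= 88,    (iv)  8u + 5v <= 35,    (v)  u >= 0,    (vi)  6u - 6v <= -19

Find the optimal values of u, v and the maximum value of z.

u = 0, v = 19/6, maximum z = -19/3

At the optimal vertex, u = 0 and 6u - 6v = -19.
Solving simultaneously gives u = 0, v = 19/6.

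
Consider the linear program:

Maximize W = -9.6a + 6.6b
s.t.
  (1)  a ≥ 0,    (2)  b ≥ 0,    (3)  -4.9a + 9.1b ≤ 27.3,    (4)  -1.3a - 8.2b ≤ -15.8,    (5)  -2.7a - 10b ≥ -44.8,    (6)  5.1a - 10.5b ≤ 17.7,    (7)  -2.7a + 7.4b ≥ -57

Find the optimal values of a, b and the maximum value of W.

Extreme points and W = -9.6a + 6.6b:
  (0, 3) → W = 99/5
  (0, 79/41) → W = 2607/205
  (1924/1051, 4189/1051) → W = 9177/1051
  (10368/1849, 1919/1849) → W = -434337/9245
  (4316/529, 6023/2645) → W = -837081/13225

a = 0, b = 3, maximum W = 19.8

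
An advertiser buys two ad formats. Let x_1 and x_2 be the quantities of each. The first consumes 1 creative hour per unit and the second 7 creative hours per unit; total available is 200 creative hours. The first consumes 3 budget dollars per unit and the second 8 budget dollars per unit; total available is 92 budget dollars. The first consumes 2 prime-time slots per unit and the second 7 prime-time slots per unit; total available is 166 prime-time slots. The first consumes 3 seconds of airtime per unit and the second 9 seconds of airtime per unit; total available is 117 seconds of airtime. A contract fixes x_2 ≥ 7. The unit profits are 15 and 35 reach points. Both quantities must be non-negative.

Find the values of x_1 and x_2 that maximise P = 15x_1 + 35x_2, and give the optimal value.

x_1 = 12, x_2 = 7, maximum P = 425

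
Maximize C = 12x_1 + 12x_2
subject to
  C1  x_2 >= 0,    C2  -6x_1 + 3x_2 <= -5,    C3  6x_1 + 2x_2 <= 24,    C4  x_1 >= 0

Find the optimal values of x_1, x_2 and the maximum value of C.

Vertices and C = 12x_1 + 12x_2:
  (5/6, 0) → C = 10
  (4, 0) → C = 48
  (41/15, 19/5) → C = 392/5

The optimum lies where -6x_1 + 3x_2 = -5 and 6x_1 + 2x_2 = 24.
Solving simultaneously gives x_1 = 41/15, x_2 = 19/5.

x_1 = 41/15, x_2 = 19/5, maximum C = 392/5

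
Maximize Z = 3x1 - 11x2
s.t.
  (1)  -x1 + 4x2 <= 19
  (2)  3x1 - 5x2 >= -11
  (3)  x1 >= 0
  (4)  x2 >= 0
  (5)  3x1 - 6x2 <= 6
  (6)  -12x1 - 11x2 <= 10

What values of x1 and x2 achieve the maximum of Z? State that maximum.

x1 = 2, x2 = 0, maximum Z = 6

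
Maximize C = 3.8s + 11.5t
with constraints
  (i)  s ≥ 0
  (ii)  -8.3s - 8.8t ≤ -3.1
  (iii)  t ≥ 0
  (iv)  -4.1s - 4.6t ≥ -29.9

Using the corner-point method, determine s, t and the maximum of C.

s = 0, t = 6.5, maximum C = 74.75

Extreme points and C = 3.8s + 11.5t:
  (0, 31/88) → C = 713/176
  (0, 13/2) → C = 299/4
  (31/83, 0) → C = 589/415
  (299/41, 0) → C = 5681/205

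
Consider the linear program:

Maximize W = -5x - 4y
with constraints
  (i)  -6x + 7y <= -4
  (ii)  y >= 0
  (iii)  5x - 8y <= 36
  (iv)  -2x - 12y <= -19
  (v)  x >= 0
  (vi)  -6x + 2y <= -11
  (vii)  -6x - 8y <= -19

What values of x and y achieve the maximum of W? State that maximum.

Vertices and W = -5x - 4y:
  (23/10, 7/5) → W = -171/10
  (146/19, 23/76) → W = -753/19
  (85/38, 23/19) → W = -609/38
The feasible region is unbounded (it extends along (7, 6), (8, 5)), but W strictly decreases along every unbounded feasible direction, so there is no improving ray and the maximum is attained at a vertex.

x = 85/38, y = 23/19, maximum W = -609/38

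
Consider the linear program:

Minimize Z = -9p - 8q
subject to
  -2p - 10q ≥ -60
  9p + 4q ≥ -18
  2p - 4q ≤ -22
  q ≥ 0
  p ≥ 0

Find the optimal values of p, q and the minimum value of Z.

p = 5/7, q = 41/7, minimum Z = -373/7

Extreme points and Z = -9p - 8q:
  (5/7, 41/7) → Z = -373/7
  (0, 6) → Z = -48
  (0, 11/2) → Z = -44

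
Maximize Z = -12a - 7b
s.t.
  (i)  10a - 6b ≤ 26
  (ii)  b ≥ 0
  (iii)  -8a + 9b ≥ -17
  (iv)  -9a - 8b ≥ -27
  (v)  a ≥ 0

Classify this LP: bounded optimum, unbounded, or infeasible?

Feasible corners and Z = -12a - 7b:
  (17/8, 0) → Z = -51/2
  (0, 0) → Z = 0
  (379/145, 63/145) → Z = -4989/145
  (0, 27/8) → Z = -189/8
The feasible region has finitely many vertices and no improving ray; the maximum is 0 at (0, 0).

bounded optimum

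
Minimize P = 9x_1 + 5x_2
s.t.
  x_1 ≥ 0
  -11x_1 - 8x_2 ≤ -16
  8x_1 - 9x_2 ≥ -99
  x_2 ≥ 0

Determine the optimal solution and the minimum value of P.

Corner points and P = 9x_1 + 5x_2:
  (0, 2) → P = 10
  (0, 11) → P = 55
  (16/11, 0) → P = 144/11
The feasible region is unbounded (it extends along (9, 8), (1, 0)), but P strictly increases along every unbounded feasible direction, so there is no improving ray and the minimum is attained at a vertex.

x_1 = 0, x_2 = 2, minimum P = 10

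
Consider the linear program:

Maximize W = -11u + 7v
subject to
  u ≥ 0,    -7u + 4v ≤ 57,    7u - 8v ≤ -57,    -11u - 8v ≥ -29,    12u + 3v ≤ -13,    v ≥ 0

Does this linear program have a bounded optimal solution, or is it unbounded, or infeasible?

infeasible

The boundaries -7u + 4v = 57 and 7u - 8v = -57 meet at (-57/7, 0), but that point violates u ≥ 0. Every candidate vertex is excluded by some other constraint, so the feasible region is empty.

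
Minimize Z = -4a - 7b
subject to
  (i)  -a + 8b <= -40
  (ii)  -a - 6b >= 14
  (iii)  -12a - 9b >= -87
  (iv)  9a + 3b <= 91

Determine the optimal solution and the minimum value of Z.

Vertices and Z = -4a - 7b:
  (64/7, -27/7) → Z = -67/7
  (72/7, -85/21) → Z = -269/21
  (62/5, -103/15) → Z = -23/15
The feasible region is unbounded (it extends along (1, -3), (-8, -1)), but Z strictly increases along every unbounded feasible direction, so there is no improving ray and the minimum is attained at a vertex.

a = 72/7, b = -85/21, minimum Z = -269/21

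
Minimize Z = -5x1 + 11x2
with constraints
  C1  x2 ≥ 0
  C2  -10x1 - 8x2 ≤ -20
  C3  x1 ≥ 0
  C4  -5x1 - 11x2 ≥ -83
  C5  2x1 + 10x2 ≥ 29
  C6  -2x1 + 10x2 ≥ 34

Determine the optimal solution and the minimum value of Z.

x1 = 19/3, x2 = 14/3, minimum Z = 59/3

Extreme points and Z = -5x1 + 11x2:
  (0, 83/11) → Z = 83
  (0, 17/5) → Z = 187/5
  (19/3, 14/3) → Z = 59/3

The binding constraints are -5x1 - 11x2 = -83 and -2x1 + 10x2 = 34.
Solving simultaneously gives x1 = 19/3, x2 = 14/3.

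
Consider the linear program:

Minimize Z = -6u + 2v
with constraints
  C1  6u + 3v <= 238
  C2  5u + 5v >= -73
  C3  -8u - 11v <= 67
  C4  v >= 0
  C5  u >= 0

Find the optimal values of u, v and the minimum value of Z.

u = 119/3, v = 0, minimum Z = -238

Extreme points and Z = -6u + 2v:
  (119/3, 0) → Z = -238
  (0, 238/3) → Z = 476/3
  (0, 0) → Z = 0

The optimum lies where 6u + 3v = 238 and v = 0.
Solving simultaneously gives u = 119/3, v = 0.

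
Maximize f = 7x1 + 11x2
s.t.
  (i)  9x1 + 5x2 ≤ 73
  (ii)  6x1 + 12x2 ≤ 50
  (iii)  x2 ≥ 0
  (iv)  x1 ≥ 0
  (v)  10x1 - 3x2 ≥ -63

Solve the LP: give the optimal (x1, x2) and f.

x1 = 313/39, x2 = 2/13, maximum f = 2257/39

Feasible corners and f = 7x1 + 11x2:
  (313/39, 2/13) → f = 2257/39
  (73/9, 0) → f = 511/9
  (0, 25/6) → f = 275/6
  (0, 0) → f = 0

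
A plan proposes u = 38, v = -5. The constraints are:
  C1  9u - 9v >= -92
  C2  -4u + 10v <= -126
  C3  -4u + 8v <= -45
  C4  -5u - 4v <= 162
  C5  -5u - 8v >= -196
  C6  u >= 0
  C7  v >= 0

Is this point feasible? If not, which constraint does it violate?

not feasible — violates C7

Constraint C7: v = -5, which is not ≥ 0. All other constraints are satisfied.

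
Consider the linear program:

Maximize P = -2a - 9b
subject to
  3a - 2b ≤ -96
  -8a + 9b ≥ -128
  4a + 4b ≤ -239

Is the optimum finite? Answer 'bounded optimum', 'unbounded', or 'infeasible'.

From the feasible point (-1120/11, -1152/11), moving in the direction (-9, -8) keeps every constraint satisfied while P increases without bound.

unbounded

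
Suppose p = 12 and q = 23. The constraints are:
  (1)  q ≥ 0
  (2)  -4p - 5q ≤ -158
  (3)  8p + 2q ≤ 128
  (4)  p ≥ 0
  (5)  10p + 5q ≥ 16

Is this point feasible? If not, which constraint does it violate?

not feasible — violates (3)

Constraint (3): 8p + 2q = 142, which is not ≤ 128. All other constraints are satisfied.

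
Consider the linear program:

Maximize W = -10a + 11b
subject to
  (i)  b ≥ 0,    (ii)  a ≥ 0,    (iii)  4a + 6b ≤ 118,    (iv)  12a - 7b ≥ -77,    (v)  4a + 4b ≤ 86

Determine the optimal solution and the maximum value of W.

a = 91/25, b = 431/25, maximum W = 3831/25

Feasible corners and W = -10a + 11b:
  (0, 0) → W = 0
  (43/2, 0) → W = -215
  (0, 11) → W = 121
  (91/25, 431/25) → W = 3831/25
  (11/2, 16) → W = 121

At the optimal vertex, 4a + 6b = 118 and 12a - 7b = -77.
Solving simultaneously gives a = 91/25, b = 431/25.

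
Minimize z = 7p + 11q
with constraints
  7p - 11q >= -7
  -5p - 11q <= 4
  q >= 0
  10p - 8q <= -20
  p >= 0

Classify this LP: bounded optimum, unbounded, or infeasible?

infeasible

The boundaries 7p - 11q = -7 and p = 0 meet at (0, 7/11), but that point violates 10p - 8q ≤ -20. Every candidate vertex is excluded by some other constraint, so the feasible region is empty.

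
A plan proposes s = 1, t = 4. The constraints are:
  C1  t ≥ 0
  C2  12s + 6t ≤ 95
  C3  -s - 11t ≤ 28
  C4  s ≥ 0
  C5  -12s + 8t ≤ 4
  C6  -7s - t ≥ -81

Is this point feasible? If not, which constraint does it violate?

Constraint C5: -12s + 8t = 20, which is not ≤ 4. All other constraints are satisfied.

not feasible — violates C5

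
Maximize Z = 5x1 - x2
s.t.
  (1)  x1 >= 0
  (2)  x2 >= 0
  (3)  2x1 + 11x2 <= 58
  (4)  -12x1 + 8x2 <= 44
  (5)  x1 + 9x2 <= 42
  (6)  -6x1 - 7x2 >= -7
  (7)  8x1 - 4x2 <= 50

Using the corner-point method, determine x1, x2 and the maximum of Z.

The optimum lies where x2 = 0 and -6x1 - 7x2 = -7.
Solving simultaneously gives x1 = 7/6, x2 = 0.

x1 = 7/6, x2 = 0, maximum Z = 35/6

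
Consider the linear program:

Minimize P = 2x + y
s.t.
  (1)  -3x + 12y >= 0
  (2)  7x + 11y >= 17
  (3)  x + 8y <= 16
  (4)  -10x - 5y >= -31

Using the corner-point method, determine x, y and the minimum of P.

Feasible corners and P = 2x + y:
  (68/39, 17/39) → P = 51/13
  (124/45, 31/45) → P = 31/5
  (-8/9, 19/9) → P = 1/3
  (56/25, 43/25) → P = 31/5

The optimum lies where 7x + 11y = 17 and x + 8y = 16.
Solving simultaneously gives x = -8/9, y = 19/9.

x = -8/9, y = 19/9, minimum P = 1/3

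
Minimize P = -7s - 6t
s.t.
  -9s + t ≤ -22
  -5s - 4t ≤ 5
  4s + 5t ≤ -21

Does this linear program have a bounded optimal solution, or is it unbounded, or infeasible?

unbounded

From the feasible point (59/9, -85/9), moving in the direction (5, -4) keeps every constraint satisfied while P decreases without bound.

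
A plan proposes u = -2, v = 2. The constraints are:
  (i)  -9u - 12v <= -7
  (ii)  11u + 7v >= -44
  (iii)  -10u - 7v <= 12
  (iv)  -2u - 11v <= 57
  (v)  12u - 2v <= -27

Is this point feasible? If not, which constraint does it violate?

Constraint (i): -9u - 12v = -6, which is not ≤ -7. All other constraints are satisfied.

not feasible — violates (i)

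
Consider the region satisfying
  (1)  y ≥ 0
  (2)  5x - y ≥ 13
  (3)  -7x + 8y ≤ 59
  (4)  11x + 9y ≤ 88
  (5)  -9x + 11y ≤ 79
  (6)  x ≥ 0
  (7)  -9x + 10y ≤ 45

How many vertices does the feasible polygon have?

Intersecting each pair of boundary lines and keeping only the points that satisfy every inequality leaves:
  (13/5, 0)
  (8, 0)
  (205/56, 297/56)

3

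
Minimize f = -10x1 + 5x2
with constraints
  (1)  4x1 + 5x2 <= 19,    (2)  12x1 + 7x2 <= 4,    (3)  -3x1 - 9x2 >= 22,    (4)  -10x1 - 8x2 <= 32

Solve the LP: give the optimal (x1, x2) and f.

x1 = 128/13, x2 = -212/13, minimum f = -180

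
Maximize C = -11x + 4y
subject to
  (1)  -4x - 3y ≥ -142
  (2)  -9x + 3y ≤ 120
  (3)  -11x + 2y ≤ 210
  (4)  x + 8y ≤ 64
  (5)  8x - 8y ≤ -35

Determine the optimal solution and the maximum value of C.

x = -256/25, y = 232/25, maximum C = 3744/25

Extreme points and C = -11x + 4y:
  (-256/25, 232/25) → C = 3744/25
  (-285/16, -215/16) → C = 2275/16
  (29/9, 547/72) → C = -91/18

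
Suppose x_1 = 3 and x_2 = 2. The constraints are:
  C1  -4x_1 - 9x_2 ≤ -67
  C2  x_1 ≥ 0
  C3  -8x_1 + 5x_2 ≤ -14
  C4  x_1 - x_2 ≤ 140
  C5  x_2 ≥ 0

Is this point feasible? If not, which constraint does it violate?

Constraint C1: -4x_1 - 9x_2 = -30, which is not ≤ -67. All other constraints are satisfied.

not feasible — violates C1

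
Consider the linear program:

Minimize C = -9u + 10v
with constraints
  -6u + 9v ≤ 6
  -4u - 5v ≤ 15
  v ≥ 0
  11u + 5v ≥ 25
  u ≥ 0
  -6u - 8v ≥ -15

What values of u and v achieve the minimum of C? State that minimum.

u = 5/2, v = 0, minimum C = -45/2

Extreme points and C = -9u + 10v:
  (25/11, 0) → C = -225/11
  (5/2, 0) → C = -45/2
  (125/58, 15/58) → C = -975/58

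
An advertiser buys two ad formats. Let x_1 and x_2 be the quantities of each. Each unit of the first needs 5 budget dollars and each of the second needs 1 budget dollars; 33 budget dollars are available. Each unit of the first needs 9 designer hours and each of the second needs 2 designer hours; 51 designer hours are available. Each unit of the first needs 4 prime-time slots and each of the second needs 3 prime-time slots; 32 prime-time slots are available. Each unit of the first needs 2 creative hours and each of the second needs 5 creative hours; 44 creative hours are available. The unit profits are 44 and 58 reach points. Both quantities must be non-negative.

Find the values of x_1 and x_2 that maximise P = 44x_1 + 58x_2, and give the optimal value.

Corner points and P = 44x_1 + 58x_2:
  (0, 0) → P = 0
  (0, 44/5) → P = 2552/5
  (17/3, 0) → P = 748/3
  (89/19, 84/19) → P = 8788/19
  (2, 8) → P = 552

x_1 = 2, x_2 = 8, maximum P = 552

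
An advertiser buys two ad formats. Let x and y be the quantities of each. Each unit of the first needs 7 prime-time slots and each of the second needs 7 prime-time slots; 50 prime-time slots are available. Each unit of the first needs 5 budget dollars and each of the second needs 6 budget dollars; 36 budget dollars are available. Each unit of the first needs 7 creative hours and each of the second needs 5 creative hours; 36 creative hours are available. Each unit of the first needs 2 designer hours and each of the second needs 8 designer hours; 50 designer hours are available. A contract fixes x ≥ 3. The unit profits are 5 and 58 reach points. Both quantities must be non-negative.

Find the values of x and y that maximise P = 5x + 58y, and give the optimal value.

x = 3, y = 3, maximum P = 189

Vertices and P = 5x + 58y:
  (36/7, 0) → P = 180/7
  (3, 0) → P = 15
  (3, 3) → P = 189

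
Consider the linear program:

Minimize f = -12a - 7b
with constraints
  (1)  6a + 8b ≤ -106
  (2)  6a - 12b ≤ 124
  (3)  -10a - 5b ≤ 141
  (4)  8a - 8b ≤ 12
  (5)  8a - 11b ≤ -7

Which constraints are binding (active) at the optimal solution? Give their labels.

Vertices and f = -12a - 7b:
  (-299/25, -107/25) → f = 4337/25
  (-47/5, -31/5) → f = 781/5
  (-793/75, -529/75) → f = 13219/75

The minimum is at (-47/5, -31/5). Substituting into each constraint, equality holds for (1) and (5); the remaining constraints have slack.

(1) and (5)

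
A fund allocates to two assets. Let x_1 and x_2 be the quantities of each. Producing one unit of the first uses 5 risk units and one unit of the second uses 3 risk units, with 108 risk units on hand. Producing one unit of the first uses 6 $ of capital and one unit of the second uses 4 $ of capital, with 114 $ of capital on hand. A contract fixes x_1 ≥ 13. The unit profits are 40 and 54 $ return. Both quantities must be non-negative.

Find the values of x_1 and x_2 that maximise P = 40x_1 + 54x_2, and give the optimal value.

x_1 = 13, x_2 = 9, maximum P = 1006

Feasible corners and P = 40x_1 + 54x_2:
  (19, 0) → P = 760
  (13, 0) → P = 520
  (13, 9) → P = 1006

The optimum lies where 6x_1 + 4x_2 = 114 and x_1 = 13.
Solving simultaneously gives x_1 = 13, x_2 = 9.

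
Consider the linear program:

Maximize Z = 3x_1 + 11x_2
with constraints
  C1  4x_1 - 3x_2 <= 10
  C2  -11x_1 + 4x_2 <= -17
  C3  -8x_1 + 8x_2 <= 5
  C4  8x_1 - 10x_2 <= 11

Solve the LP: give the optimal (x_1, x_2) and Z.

x_1 = 95/8, x_2 = 25/2, maximum Z = 1385/8

Feasible corners and Z = 3x_1 + 11x_2:
  (95/8, 25/2) → Z = 1385/8
  (67/16, 9/4) → Z = 597/16
  (39/14, 191/56) → Z = 367/8
  (21/13, 5/26) → Z = 181/26

At the optimal vertex, 4x_1 - 3x_2 = 10 and -8x_1 + 8x_2 = 5.
Solving simultaneously gives x_1 = 95/8, x_2 = 25/2.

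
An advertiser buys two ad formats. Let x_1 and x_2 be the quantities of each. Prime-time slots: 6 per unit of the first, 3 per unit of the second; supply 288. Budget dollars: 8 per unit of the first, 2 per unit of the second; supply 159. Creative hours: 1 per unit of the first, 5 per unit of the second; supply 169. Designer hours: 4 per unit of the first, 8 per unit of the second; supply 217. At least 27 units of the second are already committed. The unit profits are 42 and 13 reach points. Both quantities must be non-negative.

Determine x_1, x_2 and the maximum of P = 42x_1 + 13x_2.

x_1 = 1/4, x_2 = 27, maximum P = 723/2

Vertices and P = 42x_1 + 13x_2:
  (0, 217/8) → P = 2821/8
  (0, 27) → P = 351
  (1/4, 27) → P = 723/2

The optimum lies where 4x_1 + 8x_2 = 217 and x_2 = 27.
Solving simultaneously gives x_1 = 1/4, x_2 = 27.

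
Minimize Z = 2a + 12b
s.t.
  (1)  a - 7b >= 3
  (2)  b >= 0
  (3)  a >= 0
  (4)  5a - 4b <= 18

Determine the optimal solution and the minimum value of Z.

a = 3, b = 0, minimum Z = 6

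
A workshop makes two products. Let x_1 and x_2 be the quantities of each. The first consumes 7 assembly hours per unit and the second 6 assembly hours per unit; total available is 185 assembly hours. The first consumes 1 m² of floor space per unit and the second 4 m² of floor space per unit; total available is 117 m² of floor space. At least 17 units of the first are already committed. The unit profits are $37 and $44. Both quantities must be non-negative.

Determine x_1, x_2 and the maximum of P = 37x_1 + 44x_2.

x_1 = 17, x_2 = 11, maximum P = 1113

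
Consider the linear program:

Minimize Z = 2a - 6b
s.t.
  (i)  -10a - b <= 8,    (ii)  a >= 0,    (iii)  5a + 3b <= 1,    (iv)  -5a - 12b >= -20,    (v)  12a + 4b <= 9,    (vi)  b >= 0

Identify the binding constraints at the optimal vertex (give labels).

Feasible corners and Z = 2a - 6b:
  (0, 1/3) → Z = -2
  (0, 0) → Z = 0
  (1/5, 0) → Z = 2/5

The minimum is at (0, 1/3). Substituting into each constraint, equality holds for (ii) and (iii); the remaining constraints have slack.

(ii) and (iii)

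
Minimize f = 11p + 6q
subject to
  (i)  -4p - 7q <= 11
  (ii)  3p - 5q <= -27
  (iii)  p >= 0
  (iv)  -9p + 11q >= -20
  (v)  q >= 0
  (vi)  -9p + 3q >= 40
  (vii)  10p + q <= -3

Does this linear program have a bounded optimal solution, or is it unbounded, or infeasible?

infeasible

The boundaries -4p - 7q = 11 and 3p - 5q = -27 meet at (-244/41, 75/41), but that point violates p ≥ 0. Every candidate vertex is excluded by some other constraint, so the feasible region is empty.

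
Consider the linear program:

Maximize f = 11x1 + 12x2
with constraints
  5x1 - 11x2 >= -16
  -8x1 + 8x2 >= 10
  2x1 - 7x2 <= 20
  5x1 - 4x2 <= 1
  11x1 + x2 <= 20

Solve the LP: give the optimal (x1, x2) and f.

Corner points and f = 11x1 + 12x2:
  (3/8, 13/8) → f = 189/8
  (-332/13, -132/13) → f = -5236/13
  (-23/4, -9/2) → f = -469/4

x1 = 3/8, x2 = 13/8, maximum f = 189/8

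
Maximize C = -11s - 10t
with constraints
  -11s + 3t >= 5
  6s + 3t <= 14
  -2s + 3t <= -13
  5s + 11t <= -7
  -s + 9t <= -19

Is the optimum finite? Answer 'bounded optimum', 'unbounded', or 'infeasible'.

unbounded

From the feasible point (-2, -17/3), moving in the direction (-3, -2) keeps every constraint satisfied while C increases without bound.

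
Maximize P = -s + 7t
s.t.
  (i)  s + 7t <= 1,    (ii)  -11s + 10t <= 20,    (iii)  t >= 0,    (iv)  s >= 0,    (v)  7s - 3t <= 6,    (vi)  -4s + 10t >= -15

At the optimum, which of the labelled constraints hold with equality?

(i) and (iv)

Corner points and P = -s + 7t:
  (0, 1/7) → P = 1
  (45/52, 1/52) → P = -19/26
  (0, 0) → P = 0
  (6/7, 0) → P = -6/7

The maximum is at (0, 1/7). Substituting into each constraint, equality holds for (i) and (iv); the remaining constraints have slack.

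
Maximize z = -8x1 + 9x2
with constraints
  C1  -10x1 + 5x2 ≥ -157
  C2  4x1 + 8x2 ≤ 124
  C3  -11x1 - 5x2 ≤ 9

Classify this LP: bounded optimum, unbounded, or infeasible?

bounded optimum

Vertices and z = -8x1 + 9x2:
  (469/25, 153/25) → z = -95
  (148/21, -1817/105) → z = -22273/105
  (-173/17, 350/17) → z = 4534/17
The feasible region has finitely many vertices and no improving ray; the maximum is 4534/17 at (-173/17, 350/17).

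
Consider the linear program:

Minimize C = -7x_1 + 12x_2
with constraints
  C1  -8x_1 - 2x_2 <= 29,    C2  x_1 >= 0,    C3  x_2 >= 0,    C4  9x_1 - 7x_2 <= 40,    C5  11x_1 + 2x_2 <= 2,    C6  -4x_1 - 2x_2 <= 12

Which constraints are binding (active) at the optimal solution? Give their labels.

Corner points and C = -7x_1 + 12x_2:
  (0, 0) → C = 0
  (0, 1) → C = 12
  (2/11, 0) → C = -14/11

The minimum is at (2/11, 0). Substituting into each constraint, equality holds for C3 and C5; the remaining constraints have slack.

C3 and C5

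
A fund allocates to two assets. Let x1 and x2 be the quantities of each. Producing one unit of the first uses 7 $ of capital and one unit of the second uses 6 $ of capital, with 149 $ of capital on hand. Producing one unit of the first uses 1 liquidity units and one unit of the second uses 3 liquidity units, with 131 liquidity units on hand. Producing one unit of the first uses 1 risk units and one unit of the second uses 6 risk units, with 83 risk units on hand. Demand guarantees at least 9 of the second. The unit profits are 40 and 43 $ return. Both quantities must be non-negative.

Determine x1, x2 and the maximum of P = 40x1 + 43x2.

Corner points and P = 40x1 + 43x2:
  (0, 83/6) → P = 3569/6
  (0, 9) → P = 387
  (11, 12) → P = 956
  (95/7, 9) → P = 6509/7

x1 = 11, x2 = 12, maximum P = 956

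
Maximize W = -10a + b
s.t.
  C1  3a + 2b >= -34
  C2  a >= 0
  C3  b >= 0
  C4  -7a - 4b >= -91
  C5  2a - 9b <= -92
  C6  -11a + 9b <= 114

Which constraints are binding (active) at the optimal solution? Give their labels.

Vertices and W = -10a + b:
  (0, 92/9) → W = 92/9
  (0, 38/3) → W = 38/3
  (451/71, 826/71) → W = -3684/71
  (363/107, 1799/107) → W = -1831/107

The maximum is at (0, 38/3). Substituting into each constraint, equality holds for C2 and C6; the remaining constraints have slack.

C2 and C6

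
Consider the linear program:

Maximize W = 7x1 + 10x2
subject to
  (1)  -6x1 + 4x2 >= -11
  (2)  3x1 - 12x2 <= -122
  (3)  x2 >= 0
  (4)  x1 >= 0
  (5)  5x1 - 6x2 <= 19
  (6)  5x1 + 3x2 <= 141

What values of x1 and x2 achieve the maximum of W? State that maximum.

x1 = 0, x2 = 47, maximum W = 470

Corner points and W = 7x1 + 10x2:
  (31/3, 51/4) → W = 1199/6
  (597/38, 791/38) → W = 12089/38
  (0, 61/6) → W = 305/3
  (0, 47) → W = 470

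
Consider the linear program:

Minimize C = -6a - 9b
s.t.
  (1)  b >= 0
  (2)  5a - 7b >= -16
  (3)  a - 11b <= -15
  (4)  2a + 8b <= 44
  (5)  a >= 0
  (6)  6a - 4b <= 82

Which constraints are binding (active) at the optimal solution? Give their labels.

(3) and (4)

Vertices and C = -6a - 9b:
  (10/3, 14/3) → C = -62
  (0, 16/7) → C = -144/7
  (182/15, 37/15) → C = -95
  (0, 15/11) → C = -135/11

The minimum is at (182/15, 37/15). Substituting into each constraint, equality holds for (3) and (4); the remaining constraints have slack.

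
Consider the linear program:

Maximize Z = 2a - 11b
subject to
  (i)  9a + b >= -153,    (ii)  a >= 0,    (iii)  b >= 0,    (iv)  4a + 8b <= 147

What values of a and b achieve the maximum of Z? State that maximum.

Corner points and Z = 2a - 11b:
  (0, 0) → Z = 0
  (0, 147/8) → Z = -1617/8
  (147/4, 0) → Z = 147/2

The binding constraints are b = 0 and 4a + 8b = 147.
Solving simultaneously gives a = 147/4, b = 0.

a = 147/4, b = 0, maximum Z = 147/2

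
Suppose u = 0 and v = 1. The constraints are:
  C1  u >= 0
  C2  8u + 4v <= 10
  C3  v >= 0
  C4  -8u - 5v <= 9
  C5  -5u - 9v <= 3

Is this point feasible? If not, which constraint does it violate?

feasible

C1: 0 ≥ 0 ✓
C2: 4 ≤ 10 ✓
C3: 1 ≥ 0 ✓
C4: -5 ≤ 9 ✓
C5: -9 ≤ 3 ✓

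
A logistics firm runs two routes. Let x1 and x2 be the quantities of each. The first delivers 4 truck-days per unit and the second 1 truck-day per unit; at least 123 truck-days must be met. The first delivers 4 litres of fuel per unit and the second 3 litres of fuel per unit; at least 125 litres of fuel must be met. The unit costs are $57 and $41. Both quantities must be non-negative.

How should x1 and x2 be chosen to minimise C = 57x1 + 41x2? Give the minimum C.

x1 = 61/2, x2 = 1, minimum C = 3559/2

The feasible region is unbounded (it extends along (0, 1), (1, 0)), but C strictly increases along every unbounded feasible direction, so there is no improving ray and the minimum is attained at a vertex.

The optimum lies where 4x1 + x2 = 123 and 4x1 + 3x2 = 125.
Solving simultaneously gives x1 = 61/2, x2 = 1.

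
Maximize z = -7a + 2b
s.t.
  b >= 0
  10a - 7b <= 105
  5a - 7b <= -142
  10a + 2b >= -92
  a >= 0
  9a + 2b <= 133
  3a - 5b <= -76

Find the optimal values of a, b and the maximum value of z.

a = 0, b = 133/2, maximum z = 133

Feasible corners and z = -7a + 2b:
  (0, 142/7) → z = 284/7
  (647/73, 1943/73) → z = -643/73
  (0, 133/2) → z = 133

The optimum lies where a = 0 and 9a + 2b = 133.
Solving simultaneously gives a = 0, b = 133/2.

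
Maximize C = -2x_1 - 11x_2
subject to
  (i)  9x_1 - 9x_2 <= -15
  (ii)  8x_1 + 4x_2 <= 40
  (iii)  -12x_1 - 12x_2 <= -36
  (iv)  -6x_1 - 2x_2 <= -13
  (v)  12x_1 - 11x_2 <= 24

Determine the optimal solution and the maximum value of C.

x_1 = 29/24, x_2 = 23/8, maximum C = -817/24

Extreme points and C = -2x_1 - 11x_2:
  (25/9, 40/9) → C = -490/9
  (29/24, 23/8) → C = -817/24
  (-7/2, 17) → C = -180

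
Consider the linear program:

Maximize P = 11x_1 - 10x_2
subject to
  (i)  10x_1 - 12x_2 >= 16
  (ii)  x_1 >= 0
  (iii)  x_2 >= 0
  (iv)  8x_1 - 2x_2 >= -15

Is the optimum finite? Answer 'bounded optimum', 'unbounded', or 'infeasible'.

unbounded

From the feasible point (8/5, 0), moving in the direction (12, 10) keeps every constraint satisfied while P increases without bound.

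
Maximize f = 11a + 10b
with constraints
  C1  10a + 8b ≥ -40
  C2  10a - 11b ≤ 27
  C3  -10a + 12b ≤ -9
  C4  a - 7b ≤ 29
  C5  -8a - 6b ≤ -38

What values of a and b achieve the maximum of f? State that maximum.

a = 45/2, b = 18, maximum f = 855/2

At the optimal vertex, 10a - 11b = 27 and -10a + 12b = -9.
Solving simultaneously gives a = 45/2, b = 18.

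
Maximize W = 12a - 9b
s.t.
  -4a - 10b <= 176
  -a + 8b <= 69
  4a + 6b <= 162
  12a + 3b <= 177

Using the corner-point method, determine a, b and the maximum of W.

a = 383/18, b = -235/9, maximum W = 1471/3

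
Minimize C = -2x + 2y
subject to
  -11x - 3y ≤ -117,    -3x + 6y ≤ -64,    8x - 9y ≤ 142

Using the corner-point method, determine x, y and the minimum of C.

Extreme points and C = -2x + 2y:
  (298/25, -353/75) → C = -2494/75
  (493/41, -626/123) → C = -4210/123
  (92/7, -86/21) → C = -724/21

The binding constraints are -3x + 6y = -64 and 8x - 9y = 142.
Solving simultaneously gives x = 92/7, y = -86/21.

x = 92/7, y = -86/21, minimum C = -724/21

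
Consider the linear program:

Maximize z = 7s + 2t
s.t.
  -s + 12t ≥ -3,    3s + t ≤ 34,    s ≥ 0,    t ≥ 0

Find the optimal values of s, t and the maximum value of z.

Extreme points and z = 7s + 2t:
  (411/37, 25/37) → z = 2927/37
  (3, 0) → z = 21
  (0, 34) → z = 68
  (0, 0) → z = 0

At the optimal vertex, -s + 12t = -3 and 3s + t = 34.
Solving simultaneously gives s = 411/37, t = 25/37.

s = 411/37, t = 25/37, maximum z = 2927/37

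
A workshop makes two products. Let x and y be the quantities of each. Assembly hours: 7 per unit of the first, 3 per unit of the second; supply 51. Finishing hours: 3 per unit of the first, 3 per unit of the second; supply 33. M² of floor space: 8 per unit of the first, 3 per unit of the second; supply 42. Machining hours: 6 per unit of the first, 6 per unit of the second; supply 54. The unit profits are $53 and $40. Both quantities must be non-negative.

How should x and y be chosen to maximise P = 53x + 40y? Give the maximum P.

Vertices and P = 53x + 40y:
  (0, 0) → P = 0
  (0, 9) → P = 360
  (21/4, 0) → P = 1113/4
  (3, 6) → P = 399

The optimum lies where 8x + 3y = 42 and 6x + 6y = 54.
Solving simultaneously gives x = 3, y = 6.

x = 3, y = 6, maximum P = 399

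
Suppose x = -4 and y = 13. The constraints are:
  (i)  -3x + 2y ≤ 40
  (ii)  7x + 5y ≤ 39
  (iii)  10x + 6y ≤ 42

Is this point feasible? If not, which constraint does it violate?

feasible

(i): 38 ≤ 40 ✓
(ii): 37 ≤ 39 ✓
(iii): 38 ≤ 42 ✓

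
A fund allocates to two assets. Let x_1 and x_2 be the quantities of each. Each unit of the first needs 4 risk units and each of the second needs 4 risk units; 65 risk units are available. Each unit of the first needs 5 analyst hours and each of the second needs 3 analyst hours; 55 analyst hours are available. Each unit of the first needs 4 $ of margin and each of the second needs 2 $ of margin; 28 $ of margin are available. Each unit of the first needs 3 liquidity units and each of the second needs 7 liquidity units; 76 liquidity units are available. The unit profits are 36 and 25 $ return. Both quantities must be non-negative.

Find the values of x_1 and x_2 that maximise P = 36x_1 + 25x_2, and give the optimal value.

Feasible corners and P = 36x_1 + 25x_2:
  (0, 0) → P = 0
  (0, 76/7) → P = 1900/7
  (7, 0) → P = 252
  (2, 10) → P = 322

x_1 = 2, x_2 = 10, maximum P = 322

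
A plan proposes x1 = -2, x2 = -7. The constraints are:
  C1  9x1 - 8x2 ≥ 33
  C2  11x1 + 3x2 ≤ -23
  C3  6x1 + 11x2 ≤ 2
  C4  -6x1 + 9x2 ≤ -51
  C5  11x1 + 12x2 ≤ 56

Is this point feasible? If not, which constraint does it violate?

feasible

C1: 38 ≥ 33 ✓
C2: -43 ≤ -23 ✓
C3: -89 ≤ 2 ✓
C4: -51 ≤ -51 ✓
C5: -106 ≤ 56 ✓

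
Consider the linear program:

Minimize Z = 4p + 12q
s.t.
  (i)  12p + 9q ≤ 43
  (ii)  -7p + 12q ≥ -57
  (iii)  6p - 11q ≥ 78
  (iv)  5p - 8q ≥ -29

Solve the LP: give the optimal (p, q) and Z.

p = -201, q = -122, minimum Z = -2268

Corner points and Z = 4p + 12q:
  (-309/5, -204/5) → Z = -3684/5
  (-201, -122) → Z = -2268
  (-943/7, -564/7) → Z = -10540/7

At the optimal vertex, -7p + 12q = -57 and 5p - 8q = -29.
Solving simultaneously gives p = -201, q = -122.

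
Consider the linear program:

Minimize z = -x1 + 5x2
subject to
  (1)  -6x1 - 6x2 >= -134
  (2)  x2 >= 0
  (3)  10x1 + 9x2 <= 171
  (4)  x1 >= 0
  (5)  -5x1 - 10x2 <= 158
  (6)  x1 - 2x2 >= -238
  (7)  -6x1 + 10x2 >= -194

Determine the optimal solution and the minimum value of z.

x1 = 171/10, x2 = 0, minimum z = -171/10

Vertices and z = -x1 + 5x2:
  (171/10, 0) → z = -171/10
  (0, 0) → z = 0
  (0, 19) → z = 95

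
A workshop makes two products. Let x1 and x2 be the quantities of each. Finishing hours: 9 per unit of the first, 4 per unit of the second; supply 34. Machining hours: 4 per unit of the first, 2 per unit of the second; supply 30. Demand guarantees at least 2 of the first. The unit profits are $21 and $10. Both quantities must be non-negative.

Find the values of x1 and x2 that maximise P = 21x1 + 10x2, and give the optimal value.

Feasible corners and P = 21x1 + 10x2:
  (34/9, 0) → P = 238/3
  (2, 0) → P = 42
  (2, 4) → P = 82

x1 = 2, x2 = 4, maximum P = 82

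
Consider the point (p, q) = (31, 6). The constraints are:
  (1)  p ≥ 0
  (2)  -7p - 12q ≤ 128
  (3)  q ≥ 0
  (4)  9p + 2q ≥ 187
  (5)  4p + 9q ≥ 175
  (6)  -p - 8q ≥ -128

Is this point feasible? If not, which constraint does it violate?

(1): 31 ≥ 0 ✓
(2): -289 ≤ 128 ✓
(3): 6 ≥ 0 ✓
(4): 291 ≥ 187 ✓
(5): 178 ≥ 175 ✓
(6): -79 ≥ -128 ✓

feasible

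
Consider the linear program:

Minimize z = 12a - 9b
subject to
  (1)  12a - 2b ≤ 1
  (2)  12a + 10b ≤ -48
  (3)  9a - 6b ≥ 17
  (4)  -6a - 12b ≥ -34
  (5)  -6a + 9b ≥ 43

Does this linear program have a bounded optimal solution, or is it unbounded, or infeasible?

The boundaries 12a - 2b = 1 and 12a + 10b = -48 meet at (-43/72, -49/12), but that point violates -6a + 9b ≥ 43. Every candidate vertex is excluded by some other constraint, so the feasible region is empty.

infeasible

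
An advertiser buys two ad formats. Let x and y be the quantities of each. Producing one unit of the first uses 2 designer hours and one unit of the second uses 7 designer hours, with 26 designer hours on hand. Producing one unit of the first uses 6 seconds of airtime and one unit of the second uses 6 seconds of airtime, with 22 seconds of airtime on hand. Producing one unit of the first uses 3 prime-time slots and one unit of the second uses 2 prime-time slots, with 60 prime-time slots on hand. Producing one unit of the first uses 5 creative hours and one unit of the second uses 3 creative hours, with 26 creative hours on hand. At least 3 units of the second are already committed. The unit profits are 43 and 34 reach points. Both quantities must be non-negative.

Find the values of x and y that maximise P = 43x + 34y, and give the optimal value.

Corner points and P = 43x + 34y:
  (0, 11/3) → P = 374/3
  (0, 3) → P = 102
  (2/3, 3) → P = 392/3

x = 2/3, y = 3, maximum P = 392/3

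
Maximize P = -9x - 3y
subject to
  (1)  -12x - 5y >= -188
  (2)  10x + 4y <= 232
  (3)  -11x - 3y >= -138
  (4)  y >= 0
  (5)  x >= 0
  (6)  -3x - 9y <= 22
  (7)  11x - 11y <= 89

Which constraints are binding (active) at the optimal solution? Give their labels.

Vertices and P = -9x - 3y:
  (126/19, 412/19) → P = -2370/19
  (0, 188/5) → P = -564/5
  (255/22, 7/2) → P = -1263/11
  (0, 0) → P = 0
  (89/11, 0) → P = -801/11

The maximum is at (0, 0). Substituting into each constraint, equality holds for (4) and (5); the remaining constraints have slack.

(4) and (5)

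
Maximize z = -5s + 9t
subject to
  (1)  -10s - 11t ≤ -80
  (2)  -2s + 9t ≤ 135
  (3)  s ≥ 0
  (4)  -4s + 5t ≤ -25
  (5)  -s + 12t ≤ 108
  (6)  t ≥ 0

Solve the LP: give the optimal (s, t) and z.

Vertices and z = -5s + 9t:
  (675/94, 35/47) → z = -2745/94
  (8, 0) → z = -40
  (840/43, 457/43) → z = -87/43
The feasible region is unbounded (it extends along (12, 1), (1, 0)), but z strictly decreases along every unbounded feasible direction, so there is no improving ray and the maximum is attained at a vertex.

At the optimal vertex, -4s + 5t = -25 and -s + 12t = 108.
Solving simultaneously gives s = 840/43, t = 457/43.

s = 840/43, t = 457/43, maximum z = -87/43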